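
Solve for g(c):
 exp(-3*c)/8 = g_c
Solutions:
 g(c) = C1 - exp(-3*c)/24


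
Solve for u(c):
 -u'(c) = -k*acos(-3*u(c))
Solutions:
 Integral(1/acos(-3*_y), (_y, u(c))) = C1 + c*k


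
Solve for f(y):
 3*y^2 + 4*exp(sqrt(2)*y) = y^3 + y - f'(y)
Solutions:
 f(y) = C1 + y^4/4 - y^3 + y^2/2 - 2*sqrt(2)*exp(sqrt(2)*y)


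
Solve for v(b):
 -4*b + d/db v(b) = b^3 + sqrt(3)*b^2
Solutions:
 v(b) = C1 + b^4/4 + sqrt(3)*b^3/3 + 2*b^2


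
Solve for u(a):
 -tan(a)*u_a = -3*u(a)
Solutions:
 u(a) = C1*sin(a)^3


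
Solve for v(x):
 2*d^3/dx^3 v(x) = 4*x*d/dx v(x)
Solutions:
 v(x) = C1 + Integral(C2*airyai(2^(1/3)*x) + C3*airybi(2^(1/3)*x), x)


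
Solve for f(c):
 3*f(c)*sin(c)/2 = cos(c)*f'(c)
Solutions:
 f(c) = C1/cos(c)^(3/2)


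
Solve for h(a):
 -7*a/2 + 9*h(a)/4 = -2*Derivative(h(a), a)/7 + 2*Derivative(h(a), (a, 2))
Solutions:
 h(a) = C1*exp(a*(2 - sqrt(886))/28) + C2*exp(a*(2 + sqrt(886))/28) + 14*a/9 - 16/81


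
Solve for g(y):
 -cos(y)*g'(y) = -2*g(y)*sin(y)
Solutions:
 g(y) = C1/cos(y)^2


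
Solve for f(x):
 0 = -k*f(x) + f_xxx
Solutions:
 f(x) = C1*exp(k^(1/3)*x) + C2*exp(k^(1/3)*x*(-1 + sqrt(3)*I)/2) + C3*exp(-k^(1/3)*x*(1 + sqrt(3)*I)/2)


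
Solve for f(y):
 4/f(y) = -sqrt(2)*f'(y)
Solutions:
 f(y) = -sqrt(C1 - 4*sqrt(2)*y)
 f(y) = sqrt(C1 - 4*sqrt(2)*y)


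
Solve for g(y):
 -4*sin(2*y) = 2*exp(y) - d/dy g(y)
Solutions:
 g(y) = C1 + 2*exp(y) - 2*cos(2*y)


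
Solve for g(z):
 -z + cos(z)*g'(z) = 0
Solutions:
 g(z) = C1 + Integral(z/cos(z), z)


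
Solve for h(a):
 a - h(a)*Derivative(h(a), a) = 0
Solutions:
 h(a) = -sqrt(C1 + a^2)
 h(a) = sqrt(C1 + a^2)


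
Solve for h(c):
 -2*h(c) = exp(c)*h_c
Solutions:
 h(c) = C1*exp(2*exp(-c))


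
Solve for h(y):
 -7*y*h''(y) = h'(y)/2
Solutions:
 h(y) = C1 + C2*y^(13/14)


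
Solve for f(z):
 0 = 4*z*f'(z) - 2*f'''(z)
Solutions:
 f(z) = C1 + Integral(C2*airyai(2^(1/3)*z) + C3*airybi(2^(1/3)*z), z)


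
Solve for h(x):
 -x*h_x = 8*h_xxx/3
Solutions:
 h(x) = C1 + Integral(C2*airyai(-3^(1/3)*x/2) + C3*airybi(-3^(1/3)*x/2), x)


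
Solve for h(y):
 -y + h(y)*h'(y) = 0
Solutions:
 h(y) = -sqrt(C1 + y^2)
 h(y) = sqrt(C1 + y^2)


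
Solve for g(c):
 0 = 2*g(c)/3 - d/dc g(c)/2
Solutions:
 g(c) = C1*exp(4*c/3)


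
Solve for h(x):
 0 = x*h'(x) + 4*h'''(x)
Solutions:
 h(x) = C1 + Integral(C2*airyai(-2^(1/3)*x/2) + C3*airybi(-2^(1/3)*x/2), x)


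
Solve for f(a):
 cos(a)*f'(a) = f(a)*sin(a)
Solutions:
 f(a) = C1/cos(a)


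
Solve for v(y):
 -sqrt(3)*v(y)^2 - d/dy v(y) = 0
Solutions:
 v(y) = 1/(C1 + sqrt(3)*y)


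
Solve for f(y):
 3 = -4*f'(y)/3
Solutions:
 f(y) = C1 - 9*y/4


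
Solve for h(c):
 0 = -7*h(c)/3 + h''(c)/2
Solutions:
 h(c) = C1*exp(-sqrt(42)*c/3) + C2*exp(sqrt(42)*c/3)


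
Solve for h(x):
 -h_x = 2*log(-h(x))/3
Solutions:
 -li(-h(x)) = C1 - 2*x/3


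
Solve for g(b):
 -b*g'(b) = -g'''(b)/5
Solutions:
 g(b) = C1 + Integral(C2*airyai(5^(1/3)*b) + C3*airybi(5^(1/3)*b), b)


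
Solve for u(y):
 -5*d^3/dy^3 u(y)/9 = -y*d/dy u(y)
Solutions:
 u(y) = C1 + Integral(C2*airyai(15^(2/3)*y/5) + C3*airybi(15^(2/3)*y/5), y)


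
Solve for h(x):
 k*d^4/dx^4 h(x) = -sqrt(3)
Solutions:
 h(x) = C1 + C2*x + C3*x^2 + C4*x^3 - sqrt(3)*x^4/(24*k)


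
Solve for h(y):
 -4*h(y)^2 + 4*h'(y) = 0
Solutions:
 h(y) = -1/(C1 + y)


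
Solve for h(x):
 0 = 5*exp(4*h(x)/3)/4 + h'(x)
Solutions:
 h(x) = 3*log(-(1/(C1 + 5*x))^(1/4)) + 3*log(3)/4
 h(x) = 3*log(1/(C1 + 5*x))/4 + 3*log(3)/4
 h(x) = 3*log(-I*(1/(C1 + 5*x))^(1/4)) + 3*log(3)/4
 h(x) = 3*log(I*(1/(C1 + 5*x))^(1/4)) + 3*log(3)/4


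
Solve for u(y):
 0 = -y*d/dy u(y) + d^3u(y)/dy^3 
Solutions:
 u(y) = C1 + Integral(C2*airyai(y) + C3*airybi(y), y)


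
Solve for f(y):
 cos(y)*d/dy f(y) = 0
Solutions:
 f(y) = C1


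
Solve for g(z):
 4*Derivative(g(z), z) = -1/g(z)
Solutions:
 g(z) = -sqrt(C1 - 2*z)/2
 g(z) = sqrt(C1 - 2*z)/2


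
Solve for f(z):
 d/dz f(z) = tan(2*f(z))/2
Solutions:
 f(z) = -asin(C1*exp(z))/2 + pi/2
 f(z) = asin(C1*exp(z))/2


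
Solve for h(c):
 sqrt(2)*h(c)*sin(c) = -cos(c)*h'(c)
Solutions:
 h(c) = C1*cos(c)^(sqrt(2))


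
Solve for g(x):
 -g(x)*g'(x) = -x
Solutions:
 g(x) = -sqrt(C1 + x^2)
 g(x) = sqrt(C1 + x^2)


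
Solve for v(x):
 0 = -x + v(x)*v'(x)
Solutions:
 v(x) = -sqrt(C1 + x^2)
 v(x) = sqrt(C1 + x^2)


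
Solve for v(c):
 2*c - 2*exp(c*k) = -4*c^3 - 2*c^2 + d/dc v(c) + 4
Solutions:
 v(c) = C1 + c^4 + 2*c^3/3 + c^2 - 4*c - 2*exp(c*k)/k


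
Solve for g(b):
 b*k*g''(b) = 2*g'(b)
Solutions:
 g(b) = C1 + b^(((re(k) + 2)*re(k) + im(k)^2)/(re(k)^2 + im(k)^2))*(C2*sin(2*log(b)*Abs(im(k))/(re(k)^2 + im(k)^2)) + C3*cos(2*log(b)*im(k)/(re(k)^2 + im(k)^2)))


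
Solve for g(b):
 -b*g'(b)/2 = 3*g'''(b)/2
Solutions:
 g(b) = C1 + Integral(C2*airyai(-3^(2/3)*b/3) + C3*airybi(-3^(2/3)*b/3), b)


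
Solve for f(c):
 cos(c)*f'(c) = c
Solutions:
 f(c) = C1 + Integral(c/cos(c), c)


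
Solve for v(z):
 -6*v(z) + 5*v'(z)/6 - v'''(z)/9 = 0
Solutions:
 v(z) = C1*exp(z*(5/(sqrt(11414)/4 + 27)^(1/3) + 2*(sqrt(11414)/4 + 27)^(1/3))/4)*sin(sqrt(3)*z*(-2*(27*sqrt(11414)/4 + 729)^(1/3) + 45/(27*sqrt(11414)/4 + 729)^(1/3))/12) + C2*exp(z*(5/(sqrt(11414)/4 + 27)^(1/3) + 2*(sqrt(11414)/4 + 27)^(1/3))/4)*cos(sqrt(3)*z*(-2*(27*sqrt(11414)/4 + 729)^(1/3) + 45/(27*sqrt(11414)/4 + 729)^(1/3))/12) + C3*exp(-z*(5/(2*(sqrt(11414)/4 + 27)^(1/3)) + (sqrt(11414)/4 + 27)^(1/3)))


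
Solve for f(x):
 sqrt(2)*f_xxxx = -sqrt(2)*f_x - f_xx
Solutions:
 f(x) = C1 + C2*exp(3^(1/3)*x*(-2^(5/6)*3^(1/3)/(9 + sqrt(3)*sqrt(sqrt(2) + 27))^(1/3) + 2^(2/3)*(9 + sqrt(3)*sqrt(sqrt(2) + 27))^(1/3))/12)*sin(3^(1/6)*x*(3*2^(5/6)/(9 + sqrt(3)*sqrt(sqrt(2) + 27))^(1/3) + 6^(2/3)*(9 + sqrt(3)*sqrt(sqrt(2) + 27))^(1/3))/12) + C3*exp(3^(1/3)*x*(-2^(5/6)*3^(1/3)/(9 + sqrt(3)*sqrt(sqrt(2) + 27))^(1/3) + 2^(2/3)*(9 + sqrt(3)*sqrt(sqrt(2) + 27))^(1/3))/12)*cos(3^(1/6)*x*(3*2^(5/6)/(9 + sqrt(3)*sqrt(sqrt(2) + 27))^(1/3) + 6^(2/3)*(9 + sqrt(3)*sqrt(sqrt(2) + 27))^(1/3))/12) + C4*exp(-3^(1/3)*x*(-2^(5/6)*3^(1/3)/(9 + sqrt(3)*sqrt(sqrt(2) + 27))^(1/3) + 2^(2/3)*(9 + sqrt(3)*sqrt(sqrt(2) + 27))^(1/3))/6)


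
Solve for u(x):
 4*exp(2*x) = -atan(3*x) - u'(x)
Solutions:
 u(x) = C1 - x*atan(3*x) - 2*exp(2*x) + log(9*x^2 + 1)/6


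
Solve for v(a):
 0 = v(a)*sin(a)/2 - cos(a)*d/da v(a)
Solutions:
 v(a) = C1/sqrt(cos(a))


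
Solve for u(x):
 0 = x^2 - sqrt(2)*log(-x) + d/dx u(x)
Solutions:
 u(x) = C1 - x^3/3 + sqrt(2)*x*log(-x) - sqrt(2)*x


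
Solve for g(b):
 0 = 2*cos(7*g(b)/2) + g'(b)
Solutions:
 g(b) = -2*asin((C1 + exp(14*b))/(C1 - exp(14*b)))/7 + 2*pi/7
 g(b) = 2*asin((C1 + exp(14*b))/(C1 - exp(14*b)))/7


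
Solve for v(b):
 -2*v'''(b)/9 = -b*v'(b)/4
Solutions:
 v(b) = C1 + Integral(C2*airyai(3^(2/3)*b/2) + C3*airybi(3^(2/3)*b/2), b)


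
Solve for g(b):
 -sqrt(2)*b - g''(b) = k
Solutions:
 g(b) = C1 + C2*b - sqrt(2)*b^3/6 - b^2*k/2


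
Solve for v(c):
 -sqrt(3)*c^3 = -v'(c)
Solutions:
 v(c) = C1 + sqrt(3)*c^4/4


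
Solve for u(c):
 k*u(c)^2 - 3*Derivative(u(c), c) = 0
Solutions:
 u(c) = -3/(C1 + c*k)


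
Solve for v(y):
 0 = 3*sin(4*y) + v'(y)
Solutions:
 v(y) = C1 + 3*cos(4*y)/4


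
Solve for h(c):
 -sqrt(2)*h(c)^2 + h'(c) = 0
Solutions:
 h(c) = -1/(C1 + sqrt(2)*c)


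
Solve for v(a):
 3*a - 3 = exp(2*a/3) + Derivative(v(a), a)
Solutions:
 v(a) = C1 + 3*a^2/2 - 3*a - 3*exp(2*a/3)/2


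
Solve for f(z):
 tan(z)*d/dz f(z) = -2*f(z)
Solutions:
 f(z) = C1/sin(z)^2


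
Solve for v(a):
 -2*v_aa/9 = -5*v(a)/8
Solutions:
 v(a) = C1*exp(-3*sqrt(5)*a/4) + C2*exp(3*sqrt(5)*a/4)


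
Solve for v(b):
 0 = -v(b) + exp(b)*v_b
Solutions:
 v(b) = C1*exp(-exp(-b))


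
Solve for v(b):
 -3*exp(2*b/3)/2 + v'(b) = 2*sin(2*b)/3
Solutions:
 v(b) = C1 + 9*exp(2*b/3)/4 - cos(2*b)/3


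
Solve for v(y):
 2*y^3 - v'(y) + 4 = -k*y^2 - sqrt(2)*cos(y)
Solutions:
 v(y) = C1 + k*y^3/3 + y^4/2 + 4*y + sqrt(2)*sin(y)


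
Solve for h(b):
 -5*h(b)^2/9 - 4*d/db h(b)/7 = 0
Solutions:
 h(b) = 36/(C1 + 35*b)


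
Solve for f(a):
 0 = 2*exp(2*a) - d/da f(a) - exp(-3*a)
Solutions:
 f(a) = C1 + exp(2*a) + exp(-3*a)/3


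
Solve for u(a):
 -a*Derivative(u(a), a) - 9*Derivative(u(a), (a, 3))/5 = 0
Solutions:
 u(a) = C1 + Integral(C2*airyai(-15^(1/3)*a/3) + C3*airybi(-15^(1/3)*a/3), a)


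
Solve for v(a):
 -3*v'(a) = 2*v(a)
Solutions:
 v(a) = C1*exp(-2*a/3)


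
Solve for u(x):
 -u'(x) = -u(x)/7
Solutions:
 u(x) = C1*exp(x/7)


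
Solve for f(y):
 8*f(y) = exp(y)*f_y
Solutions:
 f(y) = C1*exp(-8*exp(-y))


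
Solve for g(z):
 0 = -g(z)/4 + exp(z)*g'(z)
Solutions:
 g(z) = C1*exp(-exp(-z)/4)


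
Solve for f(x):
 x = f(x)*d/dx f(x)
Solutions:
 f(x) = -sqrt(C1 + x^2)
 f(x) = sqrt(C1 + x^2)


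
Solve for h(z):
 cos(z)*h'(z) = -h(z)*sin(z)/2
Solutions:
 h(z) = C1*sqrt(cos(z))


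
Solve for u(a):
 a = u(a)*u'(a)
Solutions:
 u(a) = -sqrt(C1 + a^2)
 u(a) = sqrt(C1 + a^2)


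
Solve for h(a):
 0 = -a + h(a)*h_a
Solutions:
 h(a) = -sqrt(C1 + a^2)
 h(a) = sqrt(C1 + a^2)


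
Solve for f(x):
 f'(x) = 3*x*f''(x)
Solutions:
 f(x) = C1 + C2*x^(4/3)


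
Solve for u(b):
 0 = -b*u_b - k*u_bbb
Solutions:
 u(b) = C1 + Integral(C2*airyai(b*(-1/k)^(1/3)) + C3*airybi(b*(-1/k)^(1/3)), b)


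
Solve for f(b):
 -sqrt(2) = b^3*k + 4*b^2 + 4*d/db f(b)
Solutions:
 f(b) = C1 - b^4*k/16 - b^3/3 - sqrt(2)*b/4


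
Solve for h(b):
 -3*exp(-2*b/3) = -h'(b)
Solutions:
 h(b) = C1 - 9*exp(-2*b/3)/2


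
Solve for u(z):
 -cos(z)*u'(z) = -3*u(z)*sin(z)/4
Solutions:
 u(z) = C1/cos(z)^(3/4)


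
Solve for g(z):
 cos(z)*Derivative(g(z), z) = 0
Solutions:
 g(z) = C1


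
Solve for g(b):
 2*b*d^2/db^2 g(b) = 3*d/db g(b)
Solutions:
 g(b) = C1 + C2*b^(5/2)


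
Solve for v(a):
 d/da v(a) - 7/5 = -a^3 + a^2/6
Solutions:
 v(a) = C1 - a^4/4 + a^3/18 + 7*a/5


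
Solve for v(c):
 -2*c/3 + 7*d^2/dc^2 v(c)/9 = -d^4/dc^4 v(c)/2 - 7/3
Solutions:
 v(c) = C1 + C2*c + C3*sin(sqrt(14)*c/3) + C4*cos(sqrt(14)*c/3) + c^3/7 - 3*c^2/2


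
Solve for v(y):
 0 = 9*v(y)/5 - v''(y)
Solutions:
 v(y) = C1*exp(-3*sqrt(5)*y/5) + C2*exp(3*sqrt(5)*y/5)


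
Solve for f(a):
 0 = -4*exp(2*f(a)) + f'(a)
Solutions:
 f(a) = log(-sqrt(-1/(C1 + 4*a))) - log(2)/2
 f(a) = log(-1/(C1 + 4*a))/2 - log(2)/2


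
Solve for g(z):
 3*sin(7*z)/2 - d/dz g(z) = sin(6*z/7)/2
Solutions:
 g(z) = C1 + 7*cos(6*z/7)/12 - 3*cos(7*z)/14


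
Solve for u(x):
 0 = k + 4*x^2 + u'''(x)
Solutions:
 u(x) = C1 + C2*x + C3*x^2 - k*x^3/6 - x^5/15


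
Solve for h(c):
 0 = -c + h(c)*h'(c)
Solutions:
 h(c) = -sqrt(C1 + c^2)
 h(c) = sqrt(C1 + c^2)


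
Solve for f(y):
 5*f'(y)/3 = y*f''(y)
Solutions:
 f(y) = C1 + C2*y^(8/3)


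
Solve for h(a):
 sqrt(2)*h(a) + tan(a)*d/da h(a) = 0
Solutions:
 h(a) = C1/sin(a)^(sqrt(2))


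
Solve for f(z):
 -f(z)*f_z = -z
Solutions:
 f(z) = -sqrt(C1 + z^2)
 f(z) = sqrt(C1 + z^2)


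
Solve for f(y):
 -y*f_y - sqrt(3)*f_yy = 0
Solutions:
 f(y) = C1 + C2*erf(sqrt(2)*3^(3/4)*y/6)


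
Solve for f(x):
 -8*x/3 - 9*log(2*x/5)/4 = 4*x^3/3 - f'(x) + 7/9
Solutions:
 f(x) = C1 + x^4/3 + 4*x^2/3 + 9*x*log(x)/4 - 9*x*log(5)/4 - 53*x/36 + 9*x*log(2)/4


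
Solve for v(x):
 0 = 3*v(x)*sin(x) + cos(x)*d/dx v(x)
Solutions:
 v(x) = C1*cos(x)^3


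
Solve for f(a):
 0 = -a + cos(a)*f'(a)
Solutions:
 f(a) = C1 + Integral(a/cos(a), a)


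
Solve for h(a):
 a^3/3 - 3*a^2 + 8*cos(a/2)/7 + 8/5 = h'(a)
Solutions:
 h(a) = C1 + a^4/12 - a^3 + 8*a/5 + 16*sin(a/2)/7


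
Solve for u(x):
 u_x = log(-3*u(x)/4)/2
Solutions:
 -2*Integral(1/(log(-_y) - 2*log(2) + log(3)), (_y, u(x))) = C1 - x


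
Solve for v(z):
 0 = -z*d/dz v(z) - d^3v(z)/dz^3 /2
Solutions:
 v(z) = C1 + Integral(C2*airyai(-2^(1/3)*z) + C3*airybi(-2^(1/3)*z), z)


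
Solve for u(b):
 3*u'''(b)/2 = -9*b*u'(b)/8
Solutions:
 u(b) = C1 + Integral(C2*airyai(-6^(1/3)*b/2) + C3*airybi(-6^(1/3)*b/2), b)


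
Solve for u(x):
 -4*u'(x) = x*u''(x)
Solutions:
 u(x) = C1 + C2/x^3


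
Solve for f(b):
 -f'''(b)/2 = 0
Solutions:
 f(b) = C1 + C2*b + C3*b^2


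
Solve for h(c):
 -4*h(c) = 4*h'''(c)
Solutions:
 h(c) = C3*exp(-c) + (C1*sin(sqrt(3)*c/2) + C2*cos(sqrt(3)*c/2))*exp(c/2)


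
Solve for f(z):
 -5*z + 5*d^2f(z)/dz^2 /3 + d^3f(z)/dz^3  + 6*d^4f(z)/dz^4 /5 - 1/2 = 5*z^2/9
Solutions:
 f(z) = C1 + C2*z + z^4/36 + 13*z^3/30 - 87*z^2/100 + (C3*sin(5*sqrt(7)*z/12) + C4*cos(5*sqrt(7)*z/12))*exp(-5*z/12)


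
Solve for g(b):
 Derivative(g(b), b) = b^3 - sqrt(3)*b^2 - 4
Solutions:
 g(b) = C1 + b^4/4 - sqrt(3)*b^3/3 - 4*b


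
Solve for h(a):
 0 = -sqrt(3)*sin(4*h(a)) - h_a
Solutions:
 h(a) = -acos((-C1 - exp(8*sqrt(3)*a))/(C1 - exp(8*sqrt(3)*a)))/4 + pi/2
 h(a) = acos((-C1 - exp(8*sqrt(3)*a))/(C1 - exp(8*sqrt(3)*a)))/4


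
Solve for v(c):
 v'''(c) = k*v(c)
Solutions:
 v(c) = C1*exp(c*k^(1/3)) + C2*exp(c*k^(1/3)*(-1 + sqrt(3)*I)/2) + C3*exp(-c*k^(1/3)*(1 + sqrt(3)*I)/2)


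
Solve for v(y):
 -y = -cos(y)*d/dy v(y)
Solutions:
 v(y) = C1 + Integral(y/cos(y), y)


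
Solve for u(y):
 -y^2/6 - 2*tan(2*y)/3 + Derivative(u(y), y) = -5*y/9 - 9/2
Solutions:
 u(y) = C1 + y^3/18 - 5*y^2/18 - 9*y/2 - log(cos(2*y))/3


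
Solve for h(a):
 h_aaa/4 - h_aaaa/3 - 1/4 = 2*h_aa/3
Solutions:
 h(a) = C1 + C2*a - 3*a^2/16 + (C3*sin(sqrt(119)*a/8) + C4*cos(sqrt(119)*a/8))*exp(3*a/8)


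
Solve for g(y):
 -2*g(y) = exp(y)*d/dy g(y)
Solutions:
 g(y) = C1*exp(2*exp(-y))


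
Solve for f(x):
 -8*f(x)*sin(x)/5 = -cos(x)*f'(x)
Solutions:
 f(x) = C1/cos(x)^(8/5)


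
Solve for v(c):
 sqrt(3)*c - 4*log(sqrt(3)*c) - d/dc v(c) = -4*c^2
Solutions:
 v(c) = C1 + 4*c^3/3 + sqrt(3)*c^2/2 - 4*c*log(c) - c*log(9) + 4*c


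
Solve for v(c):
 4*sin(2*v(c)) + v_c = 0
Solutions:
 v(c) = pi - acos((-C1 - exp(16*c))/(C1 - exp(16*c)))/2
 v(c) = acos((-C1 - exp(16*c))/(C1 - exp(16*c)))/2


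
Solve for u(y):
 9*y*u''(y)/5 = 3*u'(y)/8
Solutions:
 u(y) = C1 + C2*y^(29/24)


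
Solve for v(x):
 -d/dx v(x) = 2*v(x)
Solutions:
 v(x) = C1*exp(-2*x)


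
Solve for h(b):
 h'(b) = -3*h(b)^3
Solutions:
 h(b) = -sqrt(2)*sqrt(-1/(C1 - 3*b))/2
 h(b) = sqrt(2)*sqrt(-1/(C1 - 3*b))/2


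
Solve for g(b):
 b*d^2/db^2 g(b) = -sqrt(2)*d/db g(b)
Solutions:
 g(b) = C1 + C2*b^(1 - sqrt(2))


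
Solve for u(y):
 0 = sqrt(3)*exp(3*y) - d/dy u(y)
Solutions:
 u(y) = C1 + sqrt(3)*exp(3*y)/3


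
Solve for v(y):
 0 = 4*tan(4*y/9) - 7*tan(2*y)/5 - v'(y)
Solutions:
 v(y) = C1 - 9*log(cos(4*y/9)) + 7*log(cos(2*y))/10


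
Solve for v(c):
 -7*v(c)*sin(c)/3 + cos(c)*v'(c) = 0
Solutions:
 v(c) = C1/cos(c)^(7/3)


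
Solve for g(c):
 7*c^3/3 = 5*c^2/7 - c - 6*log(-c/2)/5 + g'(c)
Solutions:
 g(c) = C1 + 7*c^4/12 - 5*c^3/21 + c^2/2 + 6*c*log(-c)/5 + 6*c*(-1 - log(2))/5


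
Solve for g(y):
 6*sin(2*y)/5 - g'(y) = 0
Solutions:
 g(y) = C1 - 3*cos(2*y)/5


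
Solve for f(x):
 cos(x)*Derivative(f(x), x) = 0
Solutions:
 f(x) = C1


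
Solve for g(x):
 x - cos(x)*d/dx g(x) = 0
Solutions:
 g(x) = C1 + Integral(x/cos(x), x)


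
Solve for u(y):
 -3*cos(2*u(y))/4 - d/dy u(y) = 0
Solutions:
 u(y) = -asin((C1 + exp(3*y))/(C1 - exp(3*y)))/2 + pi/2
 u(y) = asin((C1 + exp(3*y))/(C1 - exp(3*y)))/2


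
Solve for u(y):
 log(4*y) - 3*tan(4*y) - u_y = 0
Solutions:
 u(y) = C1 + y*log(y) - y + 2*y*log(2) + 3*log(cos(4*y))/4


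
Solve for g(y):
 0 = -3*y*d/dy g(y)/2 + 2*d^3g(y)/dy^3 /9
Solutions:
 g(y) = C1 + Integral(C2*airyai(3*2^(1/3)*y/2) + C3*airybi(3*2^(1/3)*y/2), y)


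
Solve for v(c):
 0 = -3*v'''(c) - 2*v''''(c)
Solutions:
 v(c) = C1 + C2*c + C3*c^2 + C4*exp(-3*c/2)


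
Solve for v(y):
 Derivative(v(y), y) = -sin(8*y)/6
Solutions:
 v(y) = C1 + cos(8*y)/48


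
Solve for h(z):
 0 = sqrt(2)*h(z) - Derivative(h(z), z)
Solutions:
 h(z) = C1*exp(sqrt(2)*z)


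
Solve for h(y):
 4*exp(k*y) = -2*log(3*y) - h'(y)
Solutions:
 h(y) = C1 - 2*y*log(y) + 2*y*(1 - log(3)) + Piecewise((-4*exp(k*y)/k, Ne(k, 0)), (-4*y, True))


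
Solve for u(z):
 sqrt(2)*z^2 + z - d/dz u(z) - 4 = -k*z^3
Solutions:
 u(z) = C1 + k*z^4/4 + sqrt(2)*z^3/3 + z^2/2 - 4*z


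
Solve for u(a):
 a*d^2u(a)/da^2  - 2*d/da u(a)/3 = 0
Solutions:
 u(a) = C1 + C2*a^(5/3)


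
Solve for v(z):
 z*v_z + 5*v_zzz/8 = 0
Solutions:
 v(z) = C1 + Integral(C2*airyai(-2*5^(2/3)*z/5) + C3*airybi(-2*5^(2/3)*z/5), z)


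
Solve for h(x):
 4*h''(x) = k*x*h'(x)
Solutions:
 h(x) = Piecewise((-sqrt(2)*sqrt(pi)*C1*erf(sqrt(2)*x*sqrt(-k)/4)/sqrt(-k) - C2, (k > 0) | (k < 0)), (-C1*x - C2, True))


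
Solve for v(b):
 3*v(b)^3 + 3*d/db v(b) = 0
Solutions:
 v(b) = -sqrt(2)*sqrt(-1/(C1 - b))/2
 v(b) = sqrt(2)*sqrt(-1/(C1 - b))/2


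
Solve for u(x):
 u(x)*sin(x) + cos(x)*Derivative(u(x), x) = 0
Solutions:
 u(x) = C1*cos(x)


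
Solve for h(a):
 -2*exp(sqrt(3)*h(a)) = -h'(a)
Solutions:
 h(a) = sqrt(3)*(2*log(-1/(C1 + 2*a)) - log(3))/6


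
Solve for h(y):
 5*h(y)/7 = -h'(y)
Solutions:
 h(y) = C1*exp(-5*y/7)


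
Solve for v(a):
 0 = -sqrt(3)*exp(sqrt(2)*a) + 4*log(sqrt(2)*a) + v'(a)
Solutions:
 v(a) = C1 - 4*a*log(a) + 2*a*(2 - log(2)) + sqrt(6)*exp(sqrt(2)*a)/2


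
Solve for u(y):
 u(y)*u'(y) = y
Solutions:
 u(y) = -sqrt(C1 + y^2)
 u(y) = sqrt(C1 + y^2)


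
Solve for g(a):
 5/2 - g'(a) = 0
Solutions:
 g(a) = C1 + 5*a/2


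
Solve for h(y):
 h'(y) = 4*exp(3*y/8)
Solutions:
 h(y) = C1 + 32*exp(3*y/8)/3


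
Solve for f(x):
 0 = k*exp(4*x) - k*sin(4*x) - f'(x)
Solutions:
 f(x) = C1 + k*exp(4*x)/4 + k*cos(4*x)/4


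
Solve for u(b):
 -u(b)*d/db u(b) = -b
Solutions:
 u(b) = -sqrt(C1 + b^2)
 u(b) = sqrt(C1 + b^2)


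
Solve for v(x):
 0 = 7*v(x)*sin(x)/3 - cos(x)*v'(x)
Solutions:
 v(x) = C1/cos(x)^(7/3)


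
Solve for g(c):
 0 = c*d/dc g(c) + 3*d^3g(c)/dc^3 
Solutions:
 g(c) = C1 + Integral(C2*airyai(-3^(2/3)*c/3) + C3*airybi(-3^(2/3)*c/3), c)


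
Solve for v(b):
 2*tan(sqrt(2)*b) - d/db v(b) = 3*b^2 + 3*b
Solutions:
 v(b) = C1 - b^3 - 3*b^2/2 - sqrt(2)*log(cos(sqrt(2)*b))


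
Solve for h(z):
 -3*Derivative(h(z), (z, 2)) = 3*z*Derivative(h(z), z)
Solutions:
 h(z) = C1 + C2*erf(sqrt(2)*z/2)


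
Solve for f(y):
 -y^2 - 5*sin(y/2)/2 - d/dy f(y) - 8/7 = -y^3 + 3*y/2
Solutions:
 f(y) = C1 + y^4/4 - y^3/3 - 3*y^2/4 - 8*y/7 + 5*cos(y/2)


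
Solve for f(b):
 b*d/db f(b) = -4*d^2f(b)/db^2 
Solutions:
 f(b) = C1 + C2*erf(sqrt(2)*b/4)


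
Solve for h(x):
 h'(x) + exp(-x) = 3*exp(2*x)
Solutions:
 h(x) = C1 + 3*exp(2*x)/2 + exp(-x)


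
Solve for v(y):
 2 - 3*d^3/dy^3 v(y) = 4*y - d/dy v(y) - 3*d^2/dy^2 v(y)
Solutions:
 v(y) = C1 + C2*exp(y*(3 - sqrt(21))/6) + C3*exp(y*(3 + sqrt(21))/6) + 2*y^2 - 14*y


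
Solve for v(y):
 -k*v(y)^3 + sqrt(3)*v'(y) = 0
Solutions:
 v(y) = -sqrt(6)*sqrt(-1/(C1 + sqrt(3)*k*y))/2
 v(y) = sqrt(6)*sqrt(-1/(C1 + sqrt(3)*k*y))/2


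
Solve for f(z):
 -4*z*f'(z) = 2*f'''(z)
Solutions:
 f(z) = C1 + Integral(C2*airyai(-2^(1/3)*z) + C3*airybi(-2^(1/3)*z), z)


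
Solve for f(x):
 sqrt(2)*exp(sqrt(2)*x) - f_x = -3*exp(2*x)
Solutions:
 f(x) = C1 + 3*exp(2*x)/2 + exp(sqrt(2)*x)


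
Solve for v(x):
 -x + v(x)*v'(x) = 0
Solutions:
 v(x) = -sqrt(C1 + x^2)
 v(x) = sqrt(C1 + x^2)


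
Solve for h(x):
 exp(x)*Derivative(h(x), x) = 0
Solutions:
 h(x) = C1


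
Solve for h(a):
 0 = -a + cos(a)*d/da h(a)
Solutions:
 h(a) = C1 + Integral(a/cos(a), a)


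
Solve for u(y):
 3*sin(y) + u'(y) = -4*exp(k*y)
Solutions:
 u(y) = C1 + 3*cos(y) - 4*exp(k*y)/k


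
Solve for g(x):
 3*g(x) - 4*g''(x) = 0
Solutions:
 g(x) = C1*exp(-sqrt(3)*x/2) + C2*exp(sqrt(3)*x/2)


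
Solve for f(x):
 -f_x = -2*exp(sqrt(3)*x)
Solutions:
 f(x) = C1 + 2*sqrt(3)*exp(sqrt(3)*x)/3


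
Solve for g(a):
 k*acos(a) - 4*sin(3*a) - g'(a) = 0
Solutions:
 g(a) = C1 + k*(a*acos(a) - sqrt(1 - a^2)) + 4*cos(3*a)/3


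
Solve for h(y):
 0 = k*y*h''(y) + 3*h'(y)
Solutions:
 h(y) = C1 + y^(((re(k) - 3)*re(k) + im(k)^2)/(re(k)^2 + im(k)^2))*(C2*sin(3*log(y)*Abs(im(k))/(re(k)^2 + im(k)^2)) + C3*cos(3*log(y)*im(k)/(re(k)^2 + im(k)^2)))


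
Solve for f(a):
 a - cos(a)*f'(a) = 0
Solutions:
 f(a) = C1 + Integral(a/cos(a), a)


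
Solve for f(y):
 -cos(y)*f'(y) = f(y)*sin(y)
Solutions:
 f(y) = C1*cos(y)


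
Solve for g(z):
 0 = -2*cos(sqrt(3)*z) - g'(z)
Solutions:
 g(z) = C1 - 2*sqrt(3)*sin(sqrt(3)*z)/3


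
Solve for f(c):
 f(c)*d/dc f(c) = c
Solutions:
 f(c) = -sqrt(C1 + c^2)
 f(c) = sqrt(C1 + c^2)


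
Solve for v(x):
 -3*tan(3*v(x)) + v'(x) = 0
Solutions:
 v(x) = -asin(C1*exp(9*x))/3 + pi/3
 v(x) = asin(C1*exp(9*x))/3


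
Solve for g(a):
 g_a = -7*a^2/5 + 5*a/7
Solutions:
 g(a) = C1 - 7*a^3/15 + 5*a^2/14


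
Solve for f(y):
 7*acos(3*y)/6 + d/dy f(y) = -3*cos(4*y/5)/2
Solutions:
 f(y) = C1 - 7*y*acos(3*y)/6 + 7*sqrt(1 - 9*y^2)/18 - 15*sin(4*y/5)/8


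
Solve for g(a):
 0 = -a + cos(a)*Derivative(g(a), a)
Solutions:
 g(a) = C1 + Integral(a/cos(a), a)


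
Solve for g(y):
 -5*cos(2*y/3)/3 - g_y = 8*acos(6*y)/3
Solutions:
 g(y) = C1 - 8*y*acos(6*y)/3 + 4*sqrt(1 - 36*y^2)/9 - 5*sin(2*y/3)/2


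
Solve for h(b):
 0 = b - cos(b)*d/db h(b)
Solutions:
 h(b) = C1 + Integral(b/cos(b), b)


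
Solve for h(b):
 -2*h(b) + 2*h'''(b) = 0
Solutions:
 h(b) = C3*exp(b) + (C1*sin(sqrt(3)*b/2) + C2*cos(sqrt(3)*b/2))*exp(-b/2)


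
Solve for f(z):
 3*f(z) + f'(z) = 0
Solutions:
 f(z) = C1*exp(-3*z)


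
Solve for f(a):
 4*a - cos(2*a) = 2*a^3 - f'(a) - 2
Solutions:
 f(a) = C1 + a^4/2 - 2*a^2 - 2*a + sin(2*a)/2


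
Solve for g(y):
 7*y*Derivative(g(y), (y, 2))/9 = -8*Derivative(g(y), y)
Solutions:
 g(y) = C1 + C2/y^(65/7)


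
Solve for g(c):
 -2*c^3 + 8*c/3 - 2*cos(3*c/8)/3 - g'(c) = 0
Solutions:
 g(c) = C1 - c^4/2 + 4*c^2/3 - 16*sin(3*c/8)/9


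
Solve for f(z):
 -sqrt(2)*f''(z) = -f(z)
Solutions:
 f(z) = C1*exp(-2^(3/4)*z/2) + C2*exp(2^(3/4)*z/2)


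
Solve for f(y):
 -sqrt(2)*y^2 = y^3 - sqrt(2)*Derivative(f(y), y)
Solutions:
 f(y) = C1 + sqrt(2)*y^4/8 + y^3/3


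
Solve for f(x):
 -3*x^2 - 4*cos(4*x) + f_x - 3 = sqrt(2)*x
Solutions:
 f(x) = C1 + x^3 + sqrt(2)*x^2/2 + 3*x + sin(4*x)


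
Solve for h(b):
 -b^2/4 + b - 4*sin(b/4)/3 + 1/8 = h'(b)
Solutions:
 h(b) = C1 - b^3/12 + b^2/2 + b/8 + 16*cos(b/4)/3


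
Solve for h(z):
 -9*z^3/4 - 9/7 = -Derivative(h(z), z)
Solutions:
 h(z) = C1 + 9*z^4/16 + 9*z/7


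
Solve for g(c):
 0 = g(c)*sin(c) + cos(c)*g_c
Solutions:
 g(c) = C1*cos(c)


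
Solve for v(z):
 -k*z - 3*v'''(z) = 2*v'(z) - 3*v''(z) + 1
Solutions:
 v(z) = C1 - k*z^2/4 - 3*k*z/4 - z/2 + (C2*sin(sqrt(15)*z/6) + C3*cos(sqrt(15)*z/6))*exp(z/2)


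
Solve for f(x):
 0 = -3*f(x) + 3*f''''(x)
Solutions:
 f(x) = C1*exp(-x) + C2*exp(x) + C3*sin(x) + C4*cos(x)


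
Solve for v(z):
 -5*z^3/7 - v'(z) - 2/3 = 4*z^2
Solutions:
 v(z) = C1 - 5*z^4/28 - 4*z^3/3 - 2*z/3


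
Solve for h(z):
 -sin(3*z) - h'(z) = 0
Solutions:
 h(z) = C1 + cos(3*z)/3


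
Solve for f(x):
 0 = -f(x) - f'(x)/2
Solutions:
 f(x) = C1*exp(-2*x)


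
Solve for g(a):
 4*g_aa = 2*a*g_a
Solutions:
 g(a) = C1 + C2*erfi(a/2)


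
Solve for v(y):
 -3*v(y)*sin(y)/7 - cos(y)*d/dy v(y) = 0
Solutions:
 v(y) = C1*cos(y)^(3/7)


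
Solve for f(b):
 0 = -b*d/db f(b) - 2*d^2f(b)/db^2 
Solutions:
 f(b) = C1 + C2*erf(b/2)


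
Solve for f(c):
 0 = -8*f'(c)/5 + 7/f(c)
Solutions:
 f(c) = -sqrt(C1 + 35*c)/2
 f(c) = sqrt(C1 + 35*c)/2


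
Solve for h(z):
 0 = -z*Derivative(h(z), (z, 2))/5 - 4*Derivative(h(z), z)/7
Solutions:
 h(z) = C1 + C2/z^(13/7)


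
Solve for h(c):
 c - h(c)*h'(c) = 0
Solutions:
 h(c) = -sqrt(C1 + c^2)
 h(c) = sqrt(C1 + c^2)


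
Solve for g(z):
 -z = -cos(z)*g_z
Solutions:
 g(z) = C1 + Integral(z/cos(z), z)


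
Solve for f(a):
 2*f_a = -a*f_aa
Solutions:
 f(a) = C1 + C2/a


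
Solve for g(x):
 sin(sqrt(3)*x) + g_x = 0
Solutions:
 g(x) = C1 + sqrt(3)*cos(sqrt(3)*x)/3


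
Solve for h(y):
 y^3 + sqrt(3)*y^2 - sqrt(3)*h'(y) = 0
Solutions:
 h(y) = C1 + sqrt(3)*y^4/12 + y^3/3


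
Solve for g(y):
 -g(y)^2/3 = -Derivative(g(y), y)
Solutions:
 g(y) = -3/(C1 + y)


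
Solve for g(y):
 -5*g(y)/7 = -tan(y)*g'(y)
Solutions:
 g(y) = C1*sin(y)^(5/7)


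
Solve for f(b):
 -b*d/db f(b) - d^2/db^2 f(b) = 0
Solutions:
 f(b) = C1 + C2*erf(sqrt(2)*b/2)


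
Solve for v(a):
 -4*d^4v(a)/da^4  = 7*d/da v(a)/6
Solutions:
 v(a) = C1 + C4*exp(-3^(2/3)*7^(1/3)*a/6) + (C2*sin(3^(1/6)*7^(1/3)*a/4) + C3*cos(3^(1/6)*7^(1/3)*a/4))*exp(3^(2/3)*7^(1/3)*a/12)


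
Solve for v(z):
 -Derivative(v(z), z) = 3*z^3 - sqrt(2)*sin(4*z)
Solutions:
 v(z) = C1 - 3*z^4/4 - sqrt(2)*cos(4*z)/4


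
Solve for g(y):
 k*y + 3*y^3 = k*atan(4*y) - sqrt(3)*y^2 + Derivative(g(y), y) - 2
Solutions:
 g(y) = C1 + k*y^2/2 - k*(y*atan(4*y) - log(16*y^2 + 1)/8) + 3*y^4/4 + sqrt(3)*y^3/3 + 2*y


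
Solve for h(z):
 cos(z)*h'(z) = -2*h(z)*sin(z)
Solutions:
 h(z) = C1*cos(z)^2


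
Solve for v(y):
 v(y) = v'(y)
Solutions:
 v(y) = C1*exp(y)


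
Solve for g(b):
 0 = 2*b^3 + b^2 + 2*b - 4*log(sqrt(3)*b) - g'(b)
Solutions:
 g(b) = C1 + b^4/2 + b^3/3 + b^2 - 4*b*log(b) - b*log(9) + 4*b


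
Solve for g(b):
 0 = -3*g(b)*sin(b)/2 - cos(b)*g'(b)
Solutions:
 g(b) = C1*cos(b)^(3/2)


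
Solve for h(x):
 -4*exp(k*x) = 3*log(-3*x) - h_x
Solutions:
 h(x) = C1 + 3*x*log(-x) + 3*x*(-1 + log(3)) + Piecewise((4*exp(k*x)/k, Ne(k, 0)), (4*x, True))


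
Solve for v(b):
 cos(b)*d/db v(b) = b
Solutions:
 v(b) = C1 + Integral(b/cos(b), b)


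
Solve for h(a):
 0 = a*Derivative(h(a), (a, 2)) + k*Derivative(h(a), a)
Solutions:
 h(a) = C1 + a^(1 - re(k))*(C2*sin(log(a)*Abs(im(k))) + C3*cos(log(a)*im(k)))


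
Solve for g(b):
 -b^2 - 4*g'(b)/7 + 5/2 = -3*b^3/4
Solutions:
 g(b) = C1 + 21*b^4/64 - 7*b^3/12 + 35*b/8


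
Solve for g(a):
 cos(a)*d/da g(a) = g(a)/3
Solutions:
 g(a) = C1*(sin(a) + 1)^(1/6)/(sin(a) - 1)^(1/6)


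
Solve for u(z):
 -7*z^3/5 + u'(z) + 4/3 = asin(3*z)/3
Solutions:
 u(z) = C1 + 7*z^4/20 + z*asin(3*z)/3 - 4*z/3 + sqrt(1 - 9*z^2)/9


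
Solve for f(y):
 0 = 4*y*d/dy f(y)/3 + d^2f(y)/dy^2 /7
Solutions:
 f(y) = C1 + C2*erf(sqrt(42)*y/3)


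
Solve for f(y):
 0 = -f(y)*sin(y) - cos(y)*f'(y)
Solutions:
 f(y) = C1*cos(y)


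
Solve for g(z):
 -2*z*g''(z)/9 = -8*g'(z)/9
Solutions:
 g(z) = C1 + C2*z^5


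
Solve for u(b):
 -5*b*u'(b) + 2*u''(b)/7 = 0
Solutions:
 u(b) = C1 + C2*erfi(sqrt(35)*b/2)


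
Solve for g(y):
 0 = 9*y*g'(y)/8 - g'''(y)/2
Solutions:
 g(y) = C1 + Integral(C2*airyai(2^(1/3)*3^(2/3)*y/2) + C3*airybi(2^(1/3)*3^(2/3)*y/2), y)


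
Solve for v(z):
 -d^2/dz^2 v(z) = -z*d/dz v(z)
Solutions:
 v(z) = C1 + C2*erfi(sqrt(2)*z/2)


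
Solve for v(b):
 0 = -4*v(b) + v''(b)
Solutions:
 v(b) = C1*exp(-2*b) + C2*exp(2*b)


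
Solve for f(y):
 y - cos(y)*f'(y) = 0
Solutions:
 f(y) = C1 + Integral(y/cos(y), y)


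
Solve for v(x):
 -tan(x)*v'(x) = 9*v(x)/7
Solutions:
 v(x) = C1/sin(x)^(9/7)


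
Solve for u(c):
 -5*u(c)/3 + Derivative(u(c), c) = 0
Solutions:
 u(c) = C1*exp(5*c/3)


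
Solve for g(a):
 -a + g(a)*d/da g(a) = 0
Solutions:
 g(a) = -sqrt(C1 + a^2)
 g(a) = sqrt(C1 + a^2)


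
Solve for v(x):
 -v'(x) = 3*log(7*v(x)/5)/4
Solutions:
 -4*Integral(1/(-log(_y) - log(7) + log(5)), (_y, v(x)))/3 = C1 - x


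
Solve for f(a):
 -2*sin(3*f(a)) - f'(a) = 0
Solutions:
 f(a) = -acos((-C1 - exp(12*a))/(C1 - exp(12*a)))/3 + 2*pi/3
 f(a) = acos((-C1 - exp(12*a))/(C1 - exp(12*a)))/3


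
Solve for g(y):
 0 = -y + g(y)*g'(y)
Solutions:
 g(y) = -sqrt(C1 + y^2)
 g(y) = sqrt(C1 + y^2)


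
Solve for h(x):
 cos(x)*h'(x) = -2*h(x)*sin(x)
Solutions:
 h(x) = C1*cos(x)^2


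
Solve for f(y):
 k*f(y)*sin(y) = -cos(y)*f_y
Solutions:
 f(y) = C1*exp(k*log(cos(y)))


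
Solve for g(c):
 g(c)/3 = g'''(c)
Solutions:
 g(c) = C3*exp(3^(2/3)*c/3) + (C1*sin(3^(1/6)*c/2) + C2*cos(3^(1/6)*c/2))*exp(-3^(2/3)*c/6)


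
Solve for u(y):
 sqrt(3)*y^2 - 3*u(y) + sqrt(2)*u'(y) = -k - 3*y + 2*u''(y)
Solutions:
 u(y) = k/3 + sqrt(3)*y^2/3 + 2*sqrt(6)*y/9 + y + (C1*sin(sqrt(22)*y/4) + C2*cos(sqrt(22)*y/4))*exp(sqrt(2)*y/4) - 8*sqrt(3)/27 + sqrt(2)/3


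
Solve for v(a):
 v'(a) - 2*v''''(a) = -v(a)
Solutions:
 v(a) = C1*exp(a*(-4 - 4*2^(2/3)/(13 + 3*sqrt(33))^(1/3) + 2^(1/3)*(13 + 3*sqrt(33))^(1/3))/12)*sin(2^(1/3)*sqrt(3)*a*(4*2^(1/3)/(13 + 3*sqrt(33))^(1/3) + (13 + 3*sqrt(33))^(1/3))/12) + C2*exp(a*(-4 - 4*2^(2/3)/(13 + 3*sqrt(33))^(1/3) + 2^(1/3)*(13 + 3*sqrt(33))^(1/3))/12)*cos(2^(1/3)*sqrt(3)*a*(4*2^(1/3)/(13 + 3*sqrt(33))^(1/3) + (13 + 3*sqrt(33))^(1/3))/12) + C3*exp(a) + C4*exp(a*(-2^(1/3)*(13 + 3*sqrt(33))^(1/3) - 2 + 4*2^(2/3)/(13 + 3*sqrt(33))^(1/3))/6)


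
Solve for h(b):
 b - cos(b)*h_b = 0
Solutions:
 h(b) = C1 + Integral(b/cos(b), b)


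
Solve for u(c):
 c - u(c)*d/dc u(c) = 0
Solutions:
 u(c) = -sqrt(C1 + c^2)
 u(c) = sqrt(C1 + c^2)


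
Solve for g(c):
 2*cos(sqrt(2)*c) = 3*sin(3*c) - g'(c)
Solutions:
 g(c) = C1 - sqrt(2)*sin(sqrt(2)*c) - cos(3*c)


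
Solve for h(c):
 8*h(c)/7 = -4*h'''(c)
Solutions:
 h(c) = C3*exp(-2^(1/3)*7^(2/3)*c/7) + (C1*sin(2^(1/3)*sqrt(3)*7^(2/3)*c/14) + C2*cos(2^(1/3)*sqrt(3)*7^(2/3)*c/14))*exp(2^(1/3)*7^(2/3)*c/14)


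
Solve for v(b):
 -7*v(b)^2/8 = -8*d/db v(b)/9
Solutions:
 v(b) = -64/(C1 + 63*b)


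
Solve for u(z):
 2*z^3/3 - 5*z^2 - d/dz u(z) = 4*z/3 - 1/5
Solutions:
 u(z) = C1 + z^4/6 - 5*z^3/3 - 2*z^2/3 + z/5


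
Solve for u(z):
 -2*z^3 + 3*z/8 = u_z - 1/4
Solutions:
 u(z) = C1 - z^4/2 + 3*z^2/16 + z/4


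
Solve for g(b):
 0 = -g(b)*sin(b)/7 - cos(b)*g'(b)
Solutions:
 g(b) = C1*cos(b)^(1/7)


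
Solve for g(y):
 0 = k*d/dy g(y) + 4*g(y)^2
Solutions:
 g(y) = k/(C1*k + 4*y)


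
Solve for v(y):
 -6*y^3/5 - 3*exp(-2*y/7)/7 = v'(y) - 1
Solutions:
 v(y) = C1 - 3*y^4/10 + y + 3*exp(-2*y/7)/2


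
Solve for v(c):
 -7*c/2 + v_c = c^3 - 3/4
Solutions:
 v(c) = C1 + c^4/4 + 7*c^2/4 - 3*c/4


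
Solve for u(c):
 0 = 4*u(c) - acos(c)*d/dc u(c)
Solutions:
 u(c) = C1*exp(4*Integral(1/acos(c), c))


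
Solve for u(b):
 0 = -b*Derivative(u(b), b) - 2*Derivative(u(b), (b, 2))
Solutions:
 u(b) = C1 + C2*erf(b/2)


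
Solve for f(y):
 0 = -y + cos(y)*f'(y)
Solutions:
 f(y) = C1 + Integral(y/cos(y), y)


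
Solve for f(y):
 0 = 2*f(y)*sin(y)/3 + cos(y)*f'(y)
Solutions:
 f(y) = C1*cos(y)^(2/3)


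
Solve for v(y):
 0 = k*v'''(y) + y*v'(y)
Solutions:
 v(y) = C1 + Integral(C2*airyai(y*(-1/k)^(1/3)) + C3*airybi(y*(-1/k)^(1/3)), y)


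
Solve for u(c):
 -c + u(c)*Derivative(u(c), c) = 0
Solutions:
 u(c) = -sqrt(C1 + c^2)
 u(c) = sqrt(C1 + c^2)


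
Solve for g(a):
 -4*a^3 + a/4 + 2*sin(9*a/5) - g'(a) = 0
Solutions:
 g(a) = C1 - a^4 + a^2/8 - 10*cos(9*a/5)/9


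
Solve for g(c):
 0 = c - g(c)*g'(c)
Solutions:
 g(c) = -sqrt(C1 + c^2)
 g(c) = sqrt(C1 + c^2)


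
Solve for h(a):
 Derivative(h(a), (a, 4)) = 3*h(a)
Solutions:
 h(a) = C1*exp(-3^(1/4)*a) + C2*exp(3^(1/4)*a) + C3*sin(3^(1/4)*a) + C4*cos(3^(1/4)*a)


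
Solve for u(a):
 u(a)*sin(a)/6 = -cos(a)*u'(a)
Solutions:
 u(a) = C1*cos(a)^(1/6)


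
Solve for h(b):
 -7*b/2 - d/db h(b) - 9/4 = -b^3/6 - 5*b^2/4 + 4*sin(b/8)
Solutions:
 h(b) = C1 + b^4/24 + 5*b^3/12 - 7*b^2/4 - 9*b/4 + 32*cos(b/8)


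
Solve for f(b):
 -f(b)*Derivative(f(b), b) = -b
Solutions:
 f(b) = -sqrt(C1 + b^2)
 f(b) = sqrt(C1 + b^2)


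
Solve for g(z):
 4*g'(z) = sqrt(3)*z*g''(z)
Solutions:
 g(z) = C1 + C2*z^(1 + 4*sqrt(3)/3)


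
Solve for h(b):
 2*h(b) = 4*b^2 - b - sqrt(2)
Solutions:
 h(b) = 2*b^2 - b/2 - sqrt(2)/2


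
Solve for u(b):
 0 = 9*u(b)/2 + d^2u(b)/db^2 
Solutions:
 u(b) = C1*sin(3*sqrt(2)*b/2) + C2*cos(3*sqrt(2)*b/2)


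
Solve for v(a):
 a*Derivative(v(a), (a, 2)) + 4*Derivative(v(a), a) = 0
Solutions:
 v(a) = C1 + C2/a^3


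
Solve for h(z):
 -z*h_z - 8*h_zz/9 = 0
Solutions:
 h(z) = C1 + C2*erf(3*z/4)


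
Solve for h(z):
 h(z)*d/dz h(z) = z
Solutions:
 h(z) = -sqrt(C1 + z^2)
 h(z) = sqrt(C1 + z^2)


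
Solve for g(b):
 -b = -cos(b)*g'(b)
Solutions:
 g(b) = C1 + Integral(b/cos(b), b)


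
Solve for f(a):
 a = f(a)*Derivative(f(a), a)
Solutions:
 f(a) = -sqrt(C1 + a^2)
 f(a) = sqrt(C1 + a^2)


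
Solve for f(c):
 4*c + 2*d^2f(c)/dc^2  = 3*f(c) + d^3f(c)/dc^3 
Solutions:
 f(c) = C3*exp(-c) + 4*c/3 + (C1*sin(sqrt(3)*c/2) + C2*cos(sqrt(3)*c/2))*exp(3*c/2)


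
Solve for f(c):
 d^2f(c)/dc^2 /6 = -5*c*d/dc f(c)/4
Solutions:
 f(c) = C1 + C2*erf(sqrt(15)*c/2)


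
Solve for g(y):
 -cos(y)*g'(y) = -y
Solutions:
 g(y) = C1 + Integral(y/cos(y), y)


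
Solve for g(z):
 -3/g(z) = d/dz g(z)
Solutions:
 g(z) = -sqrt(C1 - 6*z)
 g(z) = sqrt(C1 - 6*z)


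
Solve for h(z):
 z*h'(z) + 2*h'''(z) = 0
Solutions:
 h(z) = C1 + Integral(C2*airyai(-2^(2/3)*z/2) + C3*airybi(-2^(2/3)*z/2), z)


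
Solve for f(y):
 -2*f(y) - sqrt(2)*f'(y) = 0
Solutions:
 f(y) = C1*exp(-sqrt(2)*y)


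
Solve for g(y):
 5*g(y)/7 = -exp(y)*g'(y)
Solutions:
 g(y) = C1*exp(5*exp(-y)/7)


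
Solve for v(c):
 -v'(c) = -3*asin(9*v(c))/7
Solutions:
 Integral(1/asin(9*_y), (_y, v(c))) = C1 + 3*c/7


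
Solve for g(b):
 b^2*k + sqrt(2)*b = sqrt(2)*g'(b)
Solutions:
 g(b) = C1 + sqrt(2)*b^3*k/6 + b^2/2


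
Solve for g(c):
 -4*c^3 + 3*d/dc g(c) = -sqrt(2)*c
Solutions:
 g(c) = C1 + c^4/3 - sqrt(2)*c^2/6


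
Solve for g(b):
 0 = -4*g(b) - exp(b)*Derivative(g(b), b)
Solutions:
 g(b) = C1*exp(4*exp(-b))


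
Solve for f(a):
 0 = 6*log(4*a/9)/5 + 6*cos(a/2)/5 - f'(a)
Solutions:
 f(a) = C1 + 6*a*log(a)/5 - 12*a*log(3)/5 - 6*a/5 + 12*a*log(2)/5 + 12*sin(a/2)/5


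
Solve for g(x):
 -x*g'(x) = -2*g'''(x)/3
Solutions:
 g(x) = C1 + Integral(C2*airyai(2^(2/3)*3^(1/3)*x/2) + C3*airybi(2^(2/3)*3^(1/3)*x/2), x)


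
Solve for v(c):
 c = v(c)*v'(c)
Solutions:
 v(c) = -sqrt(C1 + c^2)
 v(c) = sqrt(C1 + c^2)


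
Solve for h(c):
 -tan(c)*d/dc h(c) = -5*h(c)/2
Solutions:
 h(c) = C1*sin(c)^(5/2)


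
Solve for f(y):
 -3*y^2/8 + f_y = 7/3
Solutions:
 f(y) = C1 + y^3/8 + 7*y/3


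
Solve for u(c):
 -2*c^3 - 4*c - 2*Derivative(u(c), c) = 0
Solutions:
 u(c) = C1 - c^4/4 - c^2


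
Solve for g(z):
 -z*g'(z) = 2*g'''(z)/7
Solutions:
 g(z) = C1 + Integral(C2*airyai(-2^(2/3)*7^(1/3)*z/2) + C3*airybi(-2^(2/3)*7^(1/3)*z/2), z)


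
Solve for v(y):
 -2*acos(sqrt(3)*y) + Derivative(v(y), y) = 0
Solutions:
 v(y) = C1 + 2*y*acos(sqrt(3)*y) - 2*sqrt(3)*sqrt(1 - 3*y^2)/3


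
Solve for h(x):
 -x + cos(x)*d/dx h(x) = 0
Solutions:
 h(x) = C1 + Integral(x/cos(x), x)


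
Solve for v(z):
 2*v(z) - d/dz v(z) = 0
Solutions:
 v(z) = C1*exp(2*z)


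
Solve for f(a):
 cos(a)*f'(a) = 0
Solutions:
 f(a) = C1


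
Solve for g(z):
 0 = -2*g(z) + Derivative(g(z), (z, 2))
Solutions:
 g(z) = C1*exp(-sqrt(2)*z) + C2*exp(sqrt(2)*z)


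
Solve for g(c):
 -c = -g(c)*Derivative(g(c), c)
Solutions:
 g(c) = -sqrt(C1 + c^2)
 g(c) = sqrt(C1 + c^2)


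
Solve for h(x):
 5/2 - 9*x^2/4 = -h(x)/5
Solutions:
 h(x) = 45*x^2/4 - 25/2


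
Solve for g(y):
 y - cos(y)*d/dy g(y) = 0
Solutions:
 g(y) = C1 + Integral(y/cos(y), y)


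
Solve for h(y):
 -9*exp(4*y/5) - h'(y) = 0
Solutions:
 h(y) = C1 - 45*exp(4*y/5)/4


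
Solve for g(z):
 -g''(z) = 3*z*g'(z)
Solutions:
 g(z) = C1 + C2*erf(sqrt(6)*z/2)


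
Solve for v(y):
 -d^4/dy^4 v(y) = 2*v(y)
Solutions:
 v(y) = (C1*sin(2^(3/4)*y/2) + C2*cos(2^(3/4)*y/2))*exp(-2^(3/4)*y/2) + (C3*sin(2^(3/4)*y/2) + C4*cos(2^(3/4)*y/2))*exp(2^(3/4)*y/2)


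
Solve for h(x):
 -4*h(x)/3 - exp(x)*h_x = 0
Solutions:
 h(x) = C1*exp(4*exp(-x)/3)


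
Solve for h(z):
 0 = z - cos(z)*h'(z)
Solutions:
 h(z) = C1 + Integral(z/cos(z), z)


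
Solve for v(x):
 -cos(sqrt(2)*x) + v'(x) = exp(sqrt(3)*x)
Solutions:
 v(x) = C1 + sqrt(3)*exp(sqrt(3)*x)/3 + sqrt(2)*sin(sqrt(2)*x)/2


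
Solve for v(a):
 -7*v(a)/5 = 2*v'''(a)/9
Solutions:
 v(a) = C3*exp(a*(-10^(2/3)*63^(1/3) + 3*30^(2/3)*7^(1/3))/40)*sin(3*10^(2/3)*3^(1/6)*7^(1/3)*a/20) + C4*exp(a*(-10^(2/3)*63^(1/3) + 3*30^(2/3)*7^(1/3))/40)*cos(3*10^(2/3)*3^(1/6)*7^(1/3)*a/20) + C5*exp(-a*(10^(2/3)*63^(1/3) + 3*30^(2/3)*7^(1/3))/40) + (C1*sin(3*10^(2/3)*3^(1/6)*7^(1/3)*a/20) + C2*cos(3*10^(2/3)*3^(1/6)*7^(1/3)*a/20))*exp(10^(2/3)*63^(1/3)*a/20)


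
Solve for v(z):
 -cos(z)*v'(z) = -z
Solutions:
 v(z) = C1 + Integral(z/cos(z), z)


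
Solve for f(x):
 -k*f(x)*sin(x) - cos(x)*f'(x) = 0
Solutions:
 f(x) = C1*exp(k*log(cos(x)))


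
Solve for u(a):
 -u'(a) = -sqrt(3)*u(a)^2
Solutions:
 u(a) = -1/(C1 + sqrt(3)*a)


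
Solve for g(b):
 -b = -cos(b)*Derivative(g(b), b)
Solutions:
 g(b) = C1 + Integral(b/cos(b), b)


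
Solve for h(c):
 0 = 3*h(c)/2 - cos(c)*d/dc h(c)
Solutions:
 h(c) = C1*(sin(c) + 1)^(3/4)/(sin(c) - 1)^(3/4)


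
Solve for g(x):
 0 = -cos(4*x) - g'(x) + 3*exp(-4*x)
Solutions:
 g(x) = C1 - sin(4*x)/4 - 3*exp(-4*x)/4


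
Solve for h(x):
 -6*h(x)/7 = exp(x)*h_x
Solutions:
 h(x) = C1*exp(6*exp(-x)/7)


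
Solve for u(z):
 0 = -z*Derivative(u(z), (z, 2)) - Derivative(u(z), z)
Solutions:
 u(z) = C1 + C2*log(z)


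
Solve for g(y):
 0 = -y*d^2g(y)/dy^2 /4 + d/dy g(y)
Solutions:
 g(y) = C1 + C2*y^5


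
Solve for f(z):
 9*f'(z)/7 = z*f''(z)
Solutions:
 f(z) = C1 + C2*z^(16/7)


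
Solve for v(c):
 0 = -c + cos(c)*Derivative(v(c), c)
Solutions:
 v(c) = C1 + Integral(c/cos(c), c)


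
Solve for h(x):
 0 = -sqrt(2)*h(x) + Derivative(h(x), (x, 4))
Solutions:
 h(x) = C1*exp(-2^(1/8)*x) + C2*exp(2^(1/8)*x) + C3*sin(2^(1/8)*x) + C4*cos(2^(1/8)*x)


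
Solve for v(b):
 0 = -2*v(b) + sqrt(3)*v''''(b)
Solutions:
 v(b) = C1*exp(-2^(1/4)*3^(7/8)*b/3) + C2*exp(2^(1/4)*3^(7/8)*b/3) + C3*sin(2^(1/4)*3^(7/8)*b/3) + C4*cos(2^(1/4)*3^(7/8)*b/3)


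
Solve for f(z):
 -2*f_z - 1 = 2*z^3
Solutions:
 f(z) = C1 - z^4/4 - z/2


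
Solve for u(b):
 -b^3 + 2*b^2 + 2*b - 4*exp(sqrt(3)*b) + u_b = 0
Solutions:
 u(b) = C1 + b^4/4 - 2*b^3/3 - b^2 + 4*sqrt(3)*exp(sqrt(3)*b)/3


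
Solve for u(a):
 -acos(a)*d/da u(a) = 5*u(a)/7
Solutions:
 u(a) = C1*exp(-5*Integral(1/acos(a), a)/7)


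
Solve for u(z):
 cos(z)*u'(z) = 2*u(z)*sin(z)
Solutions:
 u(z) = C1/cos(z)^2


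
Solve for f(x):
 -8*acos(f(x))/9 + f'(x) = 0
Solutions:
 Integral(1/acos(_y), (_y, f(x))) = C1 + 8*x/9


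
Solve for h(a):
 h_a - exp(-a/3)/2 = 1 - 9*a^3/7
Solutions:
 h(a) = C1 - 9*a^4/28 + a - 3*exp(-a/3)/2


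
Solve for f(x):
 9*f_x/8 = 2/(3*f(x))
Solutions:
 f(x) = -sqrt(C1 + 96*x)/9
 f(x) = sqrt(C1 + 96*x)/9


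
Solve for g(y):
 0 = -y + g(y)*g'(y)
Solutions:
 g(y) = -sqrt(C1 + y^2)
 g(y) = sqrt(C1 + y^2)
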